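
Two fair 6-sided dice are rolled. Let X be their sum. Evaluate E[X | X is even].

P(X is even) = 1/2.
Σ over the event: 2·1/36 + 4·1/12 + 6·5/36 + 8·5/36 + 10·1/12 + 12·1/36 = 7/2.
E[X | X is even] = (7/2) / (1/2) = 7.

7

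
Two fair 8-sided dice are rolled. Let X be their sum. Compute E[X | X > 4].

278/29

P(X > 4) = 29/32.
E[X | X > 4] = (139/16) / (29/32) = 278/29.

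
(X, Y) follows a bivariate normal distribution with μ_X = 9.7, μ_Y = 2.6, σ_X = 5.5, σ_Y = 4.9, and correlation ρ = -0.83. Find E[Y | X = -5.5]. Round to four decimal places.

13.8397

E[Y | X=x] = μ_Y + ρ(σ_Y/σ_X)(x − μ_X) for jointly normal variables.
E[Y | X=-5.5] = 2.6 + (-0.83)·(4.9/5.5)·(-5.5 − (9.7)) = 2.6 + (-0.739455)·(-15.2) = 13.8397.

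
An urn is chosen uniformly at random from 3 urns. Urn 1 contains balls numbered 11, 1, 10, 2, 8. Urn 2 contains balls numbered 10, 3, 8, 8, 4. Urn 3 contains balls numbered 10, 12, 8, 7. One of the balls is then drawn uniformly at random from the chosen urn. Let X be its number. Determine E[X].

89/12

E[X | urn 1] = (11+1+10+2+8)/5 = 32/5.
E[X | urn 2] = (10+3+8+8+4)/5 = 33/5.
E[X | urn 3] = (10+12+8+7)/4 = 37/4.
E[X] = (1/3)·(32/5) + (1/3)·(33/5) + (1/3)·(37/4) = 89/12.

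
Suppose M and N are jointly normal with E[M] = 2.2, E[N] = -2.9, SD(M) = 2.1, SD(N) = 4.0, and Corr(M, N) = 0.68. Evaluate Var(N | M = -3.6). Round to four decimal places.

8.6016

Var(N | M=x) = (1 − ρ²)·σ_N².
Var(N | M=-3.6) = (4.0)²·(1 − (0.68)²) = 16·0.5376 = 8.6016.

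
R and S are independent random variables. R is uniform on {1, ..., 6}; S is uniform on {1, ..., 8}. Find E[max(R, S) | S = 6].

6

Outcomes with S = 6: (1,6), (2,6), (3,6), (4,6), (5,6), (6,6), each with probability 1/48.
E[max(R, S) | S = 6] = (6 + 6 + 6 + 6 + 6 + 6) / 6 = 6.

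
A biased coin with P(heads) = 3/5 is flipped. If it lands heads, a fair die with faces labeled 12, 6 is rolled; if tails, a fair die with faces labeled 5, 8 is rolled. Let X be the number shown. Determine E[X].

E[X | heads] = (12+6)/2 = 9.
E[X | tails] = (5+8)/2 = 13/2.
By the law of total expectation,
E[X] = (3/5)·(9) + (2/5)·(13/2) = 8.

8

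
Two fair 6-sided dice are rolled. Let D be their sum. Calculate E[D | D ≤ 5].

P(D ≤ 5) = 5/18.
Σ over the event: 2·1/36 + 3·1/18 + 4·1/12 + 5·1/9 = 10/9.
E[D | D ≤ 5] = (10/9) / (5/18) = 4.

4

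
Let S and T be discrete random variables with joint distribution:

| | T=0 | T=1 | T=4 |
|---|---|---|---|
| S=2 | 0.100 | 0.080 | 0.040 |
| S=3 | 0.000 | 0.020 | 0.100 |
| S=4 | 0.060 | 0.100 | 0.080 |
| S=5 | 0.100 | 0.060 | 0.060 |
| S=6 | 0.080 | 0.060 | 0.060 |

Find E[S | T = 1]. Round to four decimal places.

4.0000

P(T = 1) = 0.320.
Σ S·P over the event = 2·(0.080) + 3·(0.020) + 4·(0.100) + 5·(0.060) + 6·(0.060) = 1.280.
E[S | T = 1] = (1.280) / (0.320) = 4.0000.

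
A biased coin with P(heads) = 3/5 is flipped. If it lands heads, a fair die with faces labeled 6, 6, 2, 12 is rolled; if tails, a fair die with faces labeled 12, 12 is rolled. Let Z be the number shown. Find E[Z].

87/10

E[Z | heads] = (6+6+2+12)/4 = 13/2.
E[Z | tails] = (12+12)/2 = 12.
By the law of total expectation,
E[Z] = (3/5)·(13/2) + (2/5)·(12) = 87/10.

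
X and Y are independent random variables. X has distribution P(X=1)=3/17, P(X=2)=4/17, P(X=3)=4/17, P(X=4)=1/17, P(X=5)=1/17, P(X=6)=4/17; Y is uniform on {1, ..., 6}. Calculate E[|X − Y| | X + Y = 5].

5/3

P(X + Y = 5) = 2/17.
Summing |X−Y|·P(x,y) over outcomes with X + Y = 5 gives 10/51.
E[|X − Y| | X + Y = 5] = (10/51) / (2/17) = 5/3.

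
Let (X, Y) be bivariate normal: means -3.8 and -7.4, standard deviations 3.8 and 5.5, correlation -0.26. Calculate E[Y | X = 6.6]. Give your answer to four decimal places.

E[Y | X=x] = μ_Y + ρ(σ_Y/σ_X)(x − μ_X) for jointly normal variables.
E[Y | X=6.6] = -7.4 + (-0.26)·(5.5/3.8)·(6.6 − (-3.8)) = -7.4 + (-0.37632)·(10.4) = -11.3137.

-11.3137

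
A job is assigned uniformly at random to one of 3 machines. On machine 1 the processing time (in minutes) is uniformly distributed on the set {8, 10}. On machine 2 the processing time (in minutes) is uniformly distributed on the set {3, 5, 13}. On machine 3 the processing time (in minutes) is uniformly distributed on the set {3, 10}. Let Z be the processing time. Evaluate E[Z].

E[Z | machine 1] = (8+10)/2 = 9.
E[Z | machine 2] = (3+5+13)/3 = 7.
E[Z | machine 3] = (3+10)/2 = 13/2.
By the law of total expectation,
E[Z] = (1/3)·(9) + (1/3)·(7) + (1/3)·(13/2) = 15/2.

15/2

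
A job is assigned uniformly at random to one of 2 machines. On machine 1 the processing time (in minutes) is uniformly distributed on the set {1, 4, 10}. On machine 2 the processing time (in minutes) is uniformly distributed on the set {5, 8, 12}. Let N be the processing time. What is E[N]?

E[N | machine 1] = (1+4+10)/3 = 5.
E[N | machine 2] = (5+8+12)/3 = 25/3.
By the law of total expectation,
E[N] = (1/2)·(5) + (1/2)·(25/3) = 20/3.

20/3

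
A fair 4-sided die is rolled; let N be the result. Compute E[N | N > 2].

7/2

Given N > 2, N is equally likely to be any of {3, 4}.
E[N | N > 2] = (3 + 4) / 2 = 7/2.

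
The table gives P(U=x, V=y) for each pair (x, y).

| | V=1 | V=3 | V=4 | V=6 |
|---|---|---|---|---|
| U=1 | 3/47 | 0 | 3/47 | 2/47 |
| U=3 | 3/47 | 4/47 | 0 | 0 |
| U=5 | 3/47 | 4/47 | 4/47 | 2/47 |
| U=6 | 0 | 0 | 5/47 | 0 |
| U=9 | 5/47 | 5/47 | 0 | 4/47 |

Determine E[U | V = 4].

53/12

P(V = 4) = 12/47.
Σ U·P over the event = 1·(3/47) + 5·(4/47) + 6·(5/47) = 53/47.
E[U | V = 4] = (53/47) / (12/47) = 53/12.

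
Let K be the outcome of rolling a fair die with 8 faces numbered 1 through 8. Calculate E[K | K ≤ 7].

4

Given K ≤ 7, K is equally likely to be any of {1, 2, 3, 4, 5, 6, 7}.
E[K | K ≤ 7] = (1 + 2 + 3 + 4 + 5 + 6 + 7) / 7 = 4.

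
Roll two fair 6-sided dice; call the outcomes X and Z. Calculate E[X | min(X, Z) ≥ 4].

Outcomes with min(X, Z) ≥ 4: (4,4), (4,5), (4,6), (5,4), (5,5), (5,6), (6,4), (6,5), (6,6), each with probability 1/36.
E[X | min(X, Z) ≥ 4] = (4 + 4 + 4 + 5 + 5 + 5 + 6 + 6 + 6) / 9 = 5.

5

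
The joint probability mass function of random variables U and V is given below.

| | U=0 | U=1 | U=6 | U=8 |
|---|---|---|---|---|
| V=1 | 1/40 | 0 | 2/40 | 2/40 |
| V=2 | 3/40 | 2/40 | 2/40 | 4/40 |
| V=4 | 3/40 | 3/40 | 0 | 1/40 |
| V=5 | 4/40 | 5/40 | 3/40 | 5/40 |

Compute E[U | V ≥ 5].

63/17

P(V ≥ 5) = 17/40.
Σ U·P over the event = 0·(4/40) + 1·(5/40) + 6·(3/40) + 8·(5/40) = 63/40.
E[U | V ≥ 5] = (63/40) / (17/40) = 63/17.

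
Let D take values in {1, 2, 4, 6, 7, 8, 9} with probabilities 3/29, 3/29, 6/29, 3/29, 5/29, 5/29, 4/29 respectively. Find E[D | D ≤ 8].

126/25

P(D ≤ 8) = 25/29.
Σ over the event: 1·3/29 + 2·3/29 + 4·6/29 + 6·3/29 + 7·5/29 + 8·5/29 = 126/29.
E[D | D ≤ 8] = (126/29) / (25/29) = 126/25.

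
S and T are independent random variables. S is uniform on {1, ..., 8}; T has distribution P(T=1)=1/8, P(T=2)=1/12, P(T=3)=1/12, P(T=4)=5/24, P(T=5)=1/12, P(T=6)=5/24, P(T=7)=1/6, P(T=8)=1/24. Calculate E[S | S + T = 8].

P(S + T = 8) = 23/192.
Summing S·P(x,y) over outcomes with S + T = 8 gives 83/192.
E[S | S + T = 8] = (83/192) / (23/192) = 83/23.

83/23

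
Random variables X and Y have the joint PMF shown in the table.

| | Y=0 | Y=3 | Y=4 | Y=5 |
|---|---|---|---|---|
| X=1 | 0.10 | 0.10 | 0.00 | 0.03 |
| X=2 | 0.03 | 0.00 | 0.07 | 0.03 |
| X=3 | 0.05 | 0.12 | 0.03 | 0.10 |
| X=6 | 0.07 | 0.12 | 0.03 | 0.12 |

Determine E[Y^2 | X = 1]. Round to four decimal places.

7.1739

P(X = 1) = 0.23.
Σ Y^2·P over the event = 0·(0.10) + 9·(0.10) + 25·(0.03) = 1.65.
E[Y^2 | X = 1] = (1.65) / (0.23) = 7.1739.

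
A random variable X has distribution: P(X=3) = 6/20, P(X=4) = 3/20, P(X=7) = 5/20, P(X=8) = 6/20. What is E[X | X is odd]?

53/11

P(X is odd) = 11/20.
Σ over the event: 3·3/10 + 7·1/4 = 53/20.
E[X | X is odd] = (53/20) / (11/20) = 53/11.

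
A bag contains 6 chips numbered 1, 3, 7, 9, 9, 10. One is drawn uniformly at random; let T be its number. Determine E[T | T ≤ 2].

1

P(T ≤ 2) = 1/6.
Σ over the event: 1·1/6 = 1/6.
E[T | T ≤ 2] = (1/6) / (1/6) = 1.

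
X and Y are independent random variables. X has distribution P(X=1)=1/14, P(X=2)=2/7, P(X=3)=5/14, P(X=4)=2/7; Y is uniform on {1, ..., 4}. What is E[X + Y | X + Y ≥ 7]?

P(X + Y ≥ 7) = 13/56.
Summing (X+Y)·P(x,y) over outcomes with X + Y ≥ 7 gives 95/56.
E[X + Y | X + Y ≥ 7] = (95/56) / (13/56) = 95/13.

95/13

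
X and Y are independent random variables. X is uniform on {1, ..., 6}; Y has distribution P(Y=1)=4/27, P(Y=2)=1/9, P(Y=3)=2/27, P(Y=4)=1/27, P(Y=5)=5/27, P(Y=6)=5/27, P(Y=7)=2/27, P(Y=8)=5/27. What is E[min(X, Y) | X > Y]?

19/9

P(X > Y) = 5/18.
Summing min(X,Y)·P(x,y) over outcomes with X > Y gives 95/162.
E[min(X, Y) | X > Y] = (95/162) / (5/18) = 19/9.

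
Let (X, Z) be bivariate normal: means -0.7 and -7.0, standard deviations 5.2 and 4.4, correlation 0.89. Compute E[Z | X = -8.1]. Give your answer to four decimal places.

-12.5728

The regression of Z on X has slope ρ·σ_Z/σ_X and passes through (μ_X, μ_Z).
E[Z | X=-8.1] = -7.0 + (0.89)·(4.4/5.2)·(-8.1 − (-0.7)) = -7.0 + (0.75308)·(-7.4) = -12.5728.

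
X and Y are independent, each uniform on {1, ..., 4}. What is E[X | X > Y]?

10/3

Outcomes with X > Y: (2,1), (3,1), (3,2), (4,1), (4,2), (4,3), each with probability 1/16.
E[X | X > Y] = (2 + 3 + 3 + 4 + 4 + 4) / 6 = 10/3.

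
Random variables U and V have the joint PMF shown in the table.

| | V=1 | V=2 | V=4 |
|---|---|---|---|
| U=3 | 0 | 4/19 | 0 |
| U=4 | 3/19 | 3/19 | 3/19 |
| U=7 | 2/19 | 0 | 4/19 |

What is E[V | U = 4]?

P(U = 4) = 9/19.
Σ V·P over the event = 1·(3/19) + 2·(3/19) + 4·(3/19) = 21/19.
E[V | U = 4] = (21/19) / (9/19) = 7/3.

7/3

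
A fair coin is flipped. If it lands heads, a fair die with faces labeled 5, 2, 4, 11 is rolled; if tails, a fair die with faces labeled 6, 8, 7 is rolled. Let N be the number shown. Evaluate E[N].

25/4

E[N | heads] = (5+2+4+11)/4 = 11/2.
E[N | tails] = (6+8+7)/3 = 7.
By the law of total expectation,
E[N] = (1/2)·(11/2) + (1/2)·(7) = 25/4.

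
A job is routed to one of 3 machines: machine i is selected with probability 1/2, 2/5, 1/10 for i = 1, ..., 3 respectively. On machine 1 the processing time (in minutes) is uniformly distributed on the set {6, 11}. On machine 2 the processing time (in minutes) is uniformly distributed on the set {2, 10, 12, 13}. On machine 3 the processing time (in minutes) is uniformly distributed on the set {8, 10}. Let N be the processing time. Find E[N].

E[N | machine 1] = (6+11)/2 = 17/2.
E[N | machine 2] = (2+10+12+13)/4 = 37/4.
E[N | machine 3] = (8+10)/2 = 9.
E[N] = (1/2)·(17/2) + (2/5)·(37/4) + (1/10)·(9) = 177/20.

177/20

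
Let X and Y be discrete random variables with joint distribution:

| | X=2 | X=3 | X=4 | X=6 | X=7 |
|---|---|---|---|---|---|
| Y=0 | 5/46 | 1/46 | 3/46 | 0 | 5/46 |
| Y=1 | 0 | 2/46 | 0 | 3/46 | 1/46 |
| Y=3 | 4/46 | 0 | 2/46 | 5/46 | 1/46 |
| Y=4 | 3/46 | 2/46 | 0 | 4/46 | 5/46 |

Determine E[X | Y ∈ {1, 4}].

P(Y ∈ {1, 4}) = 10/23.
Σ X·P over the event = 2·(3/46) + 3·(2/46) + 3·(2/46) + 6·(3/46) + 6·(4/46) + 7·(1/46) + 7·(5/46) = 51/23.
E[X | Y ∈ {1, 4}] = (51/23) / (10/23) = 51/10.

51/10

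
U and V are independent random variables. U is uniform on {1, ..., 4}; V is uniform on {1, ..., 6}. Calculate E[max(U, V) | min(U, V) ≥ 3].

Outcomes with min(U, V) ≥ 3: (3,3), (3,4), (3,5), (3,6), (4,3), (4,4), (4,5), (4,6), each with probability 1/24.
E[max(U, V) | min(U, V) ≥ 3] = (3 + 4 + 5 + 6 + 4 + 4 + 5 + 6) / 8 = 37/8.

37/8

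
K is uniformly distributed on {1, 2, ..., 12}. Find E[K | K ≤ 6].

7/2

Given K ≤ 6, K is equally likely to be any of {1, 2, 3, 4, 5, 6}.
E[K | K ≤ 6] = (1 + 2 + 3 + 4 + 5 + 6) / 6 = 7/2.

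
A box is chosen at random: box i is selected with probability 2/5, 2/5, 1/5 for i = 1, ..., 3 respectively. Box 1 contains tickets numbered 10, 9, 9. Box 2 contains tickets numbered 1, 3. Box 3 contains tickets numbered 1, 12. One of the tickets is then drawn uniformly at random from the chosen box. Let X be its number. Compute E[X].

35/6

E[X | box 1] = (10+9+9)/3 = 28/3.
E[X | box 2] = (1+3)/2 = 2.
E[X | box 3] = (1+12)/2 = 13/2.
E[X] = (2/5)·(28/3) + (2/5)·(2) + (1/5)·(13/2) = 35/6.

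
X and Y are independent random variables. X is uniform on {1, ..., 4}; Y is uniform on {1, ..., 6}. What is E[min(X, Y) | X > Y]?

5/3

Outcomes with X > Y: (2,1), (3,1), (3,2), (4,1), (4,2), (4,3), each with probability 1/24.
E[min(X, Y) | X > Y] = (1 + 1 + 2 + 1 + 2 + 3) / 6 = 5/3.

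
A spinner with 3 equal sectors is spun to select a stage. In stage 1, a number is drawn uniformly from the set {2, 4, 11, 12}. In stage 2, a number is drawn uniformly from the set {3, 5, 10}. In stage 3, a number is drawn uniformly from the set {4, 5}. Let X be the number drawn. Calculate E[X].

71/12

E[X | stage 1] = (2+4+11+12)/4 = 29/4.
E[X | stage 2] = (3+5+10)/3 = 6.
E[X | stage 3] = (4+5)/2 = 9/2.
By the law of total expectation,
E[X] = (1/3)·(29/4) + (1/3)·(6) + (1/3)·(9/2) = 71/12.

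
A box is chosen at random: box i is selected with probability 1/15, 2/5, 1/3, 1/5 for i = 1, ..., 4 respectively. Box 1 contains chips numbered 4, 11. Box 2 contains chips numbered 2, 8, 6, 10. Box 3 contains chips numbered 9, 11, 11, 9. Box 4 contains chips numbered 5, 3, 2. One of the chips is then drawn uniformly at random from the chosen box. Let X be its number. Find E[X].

E[X | box 1] = (4+11)/2 = 15/2.
E[X | box 2] = (2+8+6+10)/4 = 13/2.
E[X | box 3] = (9+11+11+9)/4 = 10.
E[X | box 4] = (5+3+2)/3 = 10/3.
E[X] = (1/15)·(15/2) + (2/5)·(13/2) + (1/3)·(10) + (1/5)·(10/3) = 71/10.

71/10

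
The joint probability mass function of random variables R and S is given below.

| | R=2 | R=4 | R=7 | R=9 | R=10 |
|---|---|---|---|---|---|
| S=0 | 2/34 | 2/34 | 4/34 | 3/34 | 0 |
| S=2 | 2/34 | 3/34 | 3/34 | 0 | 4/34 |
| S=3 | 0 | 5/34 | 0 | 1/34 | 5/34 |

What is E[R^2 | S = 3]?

661/11

P(S = 3) = 11/34.
Σ R^2·P over the event = 16·(5/34) + 81·(1/34) + 100·(5/34) = 661/34.
E[R^2 | S = 3] = (661/34) / (11/34) = 661/11.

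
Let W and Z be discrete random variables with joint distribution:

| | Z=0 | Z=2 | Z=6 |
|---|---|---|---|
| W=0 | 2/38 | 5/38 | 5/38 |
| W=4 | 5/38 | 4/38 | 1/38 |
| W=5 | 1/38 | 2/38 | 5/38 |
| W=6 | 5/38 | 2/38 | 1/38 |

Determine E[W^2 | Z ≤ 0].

P(Z ≤ 0) = 13/38.
Σ W^2·P over the event = 0·(2/38) + 16·(5/38) + 25·(1/38) + 36·(5/38) = 15/2.
E[W^2 | Z ≤ 0] = (15/2) / (13/38) = 285/13.

285/13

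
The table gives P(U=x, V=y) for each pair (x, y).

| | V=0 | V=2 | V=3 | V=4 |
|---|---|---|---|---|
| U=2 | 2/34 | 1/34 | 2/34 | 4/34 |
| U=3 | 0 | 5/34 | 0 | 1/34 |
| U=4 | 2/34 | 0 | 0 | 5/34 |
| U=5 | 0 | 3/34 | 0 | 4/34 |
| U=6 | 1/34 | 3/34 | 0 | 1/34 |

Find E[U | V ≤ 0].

P(V ≤ 0) = 5/34.
Σ U·P over the event = 2·(2/34) + 4·(2/34) + 6·(1/34) = 9/17.
E[U | V ≤ 0] = (9/17) / (5/34) = 18/5.

18/5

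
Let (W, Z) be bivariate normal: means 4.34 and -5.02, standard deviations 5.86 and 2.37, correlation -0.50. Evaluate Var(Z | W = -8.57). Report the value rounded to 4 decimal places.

Var(Z | W=x) = (1 − ρ²)·σ_Z².
Var(Z | W=-8.57) = (2.37)²·(1 − (-0.50)²) = 5.6169·0.75 = 4.2127.

4.2127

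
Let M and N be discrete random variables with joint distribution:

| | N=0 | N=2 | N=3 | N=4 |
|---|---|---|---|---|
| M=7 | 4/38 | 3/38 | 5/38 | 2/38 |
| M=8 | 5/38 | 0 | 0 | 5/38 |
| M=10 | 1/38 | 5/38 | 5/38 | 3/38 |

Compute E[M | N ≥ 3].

169/20

P(N ≥ 3) = 10/19.
Σ M·P over the event = 7·(5/38) + 7·(2/38) + 8·(5/38) + 10·(5/38) + 10·(3/38) = 169/38.
E[M | N ≥ 3] = (169/38) / (10/19) = 169/20.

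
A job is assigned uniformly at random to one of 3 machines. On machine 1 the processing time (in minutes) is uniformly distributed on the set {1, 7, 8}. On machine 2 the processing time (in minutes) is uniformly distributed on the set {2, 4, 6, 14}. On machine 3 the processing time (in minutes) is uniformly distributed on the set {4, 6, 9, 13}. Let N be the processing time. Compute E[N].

119/18

E[N | machine 1] = (1+7+8)/3 = 16/3.
E[N | machine 2] = (2+4+6+14)/4 = 13/2.
E[N | machine 3] = (4+6+9+13)/4 = 8.
E[N] = (1/3)·(16/3) + (1/3)·(13/2) + (1/3)·(8) = 119/18.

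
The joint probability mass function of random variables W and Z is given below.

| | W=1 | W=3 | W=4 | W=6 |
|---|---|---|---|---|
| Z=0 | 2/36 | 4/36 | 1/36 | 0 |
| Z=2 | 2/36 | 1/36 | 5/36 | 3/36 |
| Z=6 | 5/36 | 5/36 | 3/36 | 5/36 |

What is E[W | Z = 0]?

P(Z = 0) = 7/36.
Summing W·P(W=x,Z=y) over the conditioning event gives 1/2.
E[W | Z = 0] = (1/2) / (7/36) = 18/7.

18/7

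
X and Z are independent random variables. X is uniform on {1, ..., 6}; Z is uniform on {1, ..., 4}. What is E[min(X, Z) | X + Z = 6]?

2

Outcomes with X + Z = 6: (2,4), (3,3), (4,2), (5,1), each with probability 1/24.
E[min(X, Z) | X + Z = 6] = (2 + 3 + 2 + 1) / 4 = 2.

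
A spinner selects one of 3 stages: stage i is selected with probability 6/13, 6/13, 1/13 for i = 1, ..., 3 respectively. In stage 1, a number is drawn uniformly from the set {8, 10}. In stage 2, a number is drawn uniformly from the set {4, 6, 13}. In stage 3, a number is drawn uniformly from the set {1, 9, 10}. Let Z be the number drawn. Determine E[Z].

320/39

E[Z | stage 1] = (8+10)/2 = 9.
E[Z | stage 2] = (4+6+13)/3 = 23/3.
E[Z | stage 3] = (1+9+10)/3 = 20/3.
By the law of total expectation,
E[Z] = (6/13)·(9) + (6/13)·(23/3) + (1/13)·(20/3) = 320/39.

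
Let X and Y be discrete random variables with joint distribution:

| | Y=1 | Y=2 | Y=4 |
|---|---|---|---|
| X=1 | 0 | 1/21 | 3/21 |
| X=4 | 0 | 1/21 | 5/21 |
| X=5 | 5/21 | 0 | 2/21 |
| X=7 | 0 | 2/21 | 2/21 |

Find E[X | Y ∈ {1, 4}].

72/17

P(Y ∈ {1, 4}) = 17/21.
Σ X·P over the event = 1·(3/21) + 4·(5/21) + 5·(5/21) + 5·(2/21) + 7·(2/21) = 24/7.
E[X | Y ∈ {1, 4}] = (24/7) / (17/21) = 72/17.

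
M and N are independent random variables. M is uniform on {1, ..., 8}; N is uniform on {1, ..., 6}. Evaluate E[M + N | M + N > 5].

P(M + N > 5) = 19/24.
Summing (M+N)·P(x,y) over outcomes with M + N > 5 gives 43/6.
E[M + N | M + N > 5] = (43/6) / (19/24) = 172/19.

172/19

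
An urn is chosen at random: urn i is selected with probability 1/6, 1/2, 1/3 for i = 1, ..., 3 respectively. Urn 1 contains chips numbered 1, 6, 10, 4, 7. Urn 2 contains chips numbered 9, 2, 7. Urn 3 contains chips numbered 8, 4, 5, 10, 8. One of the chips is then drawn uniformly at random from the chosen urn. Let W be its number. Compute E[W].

94/15

E[W | urn 1] = (1+6+10+4+7)/5 = 28/5.
E[W | urn 2] = (9+2+7)/3 = 6.
E[W | urn 3] = (8+4+5+10+8)/5 = 7.
E[W] = (1/6)·(28/5) + (1/2)·(6) + (1/3)·(7) = 94/15.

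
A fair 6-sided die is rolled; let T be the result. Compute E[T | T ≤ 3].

Given T ≤ 3, T is equally likely to be any of {1, 2, 3}.
E[T | T ≤ 3] = (1 + 2 + 3) / 3 = 2.

2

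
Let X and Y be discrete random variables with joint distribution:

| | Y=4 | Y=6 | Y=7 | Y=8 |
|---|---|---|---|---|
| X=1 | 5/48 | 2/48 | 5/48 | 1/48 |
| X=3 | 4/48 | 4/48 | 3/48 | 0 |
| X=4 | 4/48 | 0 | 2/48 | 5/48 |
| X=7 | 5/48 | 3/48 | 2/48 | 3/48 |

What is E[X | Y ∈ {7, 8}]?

26/7

P(Y ∈ {7, 8}) = 7/16.
Σ X·P over the event = 1·(5/48) + 1·(1/48) + 3·(3/48) + 4·(2/48) + 4·(5/48) + 7·(2/48) + 7·(3/48) = 13/8.
E[X | Y ∈ {7, 8}] = (13/8) / (7/16) = 26/7.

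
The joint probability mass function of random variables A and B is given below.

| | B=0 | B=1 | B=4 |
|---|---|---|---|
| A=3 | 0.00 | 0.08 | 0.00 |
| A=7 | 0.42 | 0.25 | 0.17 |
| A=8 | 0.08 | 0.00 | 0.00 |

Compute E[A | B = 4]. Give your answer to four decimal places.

7.0000

P(B = 4) = 0.17.
Summing A·P(A=x,B=y) over the conditioning event gives 1.19.
E[A | B = 4] = (1.19) / (0.17) = 7.0000.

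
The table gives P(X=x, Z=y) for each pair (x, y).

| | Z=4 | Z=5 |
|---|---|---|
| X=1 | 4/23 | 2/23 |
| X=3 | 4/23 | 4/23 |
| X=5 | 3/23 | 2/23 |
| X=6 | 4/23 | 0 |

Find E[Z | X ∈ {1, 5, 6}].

P(X ∈ {1, 5, 6}) = 15/23.
Σ Z·P over the event = 4·(4/23) + 5·(2/23) + 4·(3/23) + 5·(2/23) + 4·(4/23) = 64/23.
E[Z | X ∈ {1, 5, 6}] = (64/23) / (15/23) = 64/15.

64/15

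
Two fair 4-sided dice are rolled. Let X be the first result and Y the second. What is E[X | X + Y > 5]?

10/3

P(X + Y > 5) = 3/8.
Summing X·P(x,y) over outcomes with X + Y > 5 gives 5/4.
E[X | X + Y > 5] = (5/4) / (3/8) = 10/3.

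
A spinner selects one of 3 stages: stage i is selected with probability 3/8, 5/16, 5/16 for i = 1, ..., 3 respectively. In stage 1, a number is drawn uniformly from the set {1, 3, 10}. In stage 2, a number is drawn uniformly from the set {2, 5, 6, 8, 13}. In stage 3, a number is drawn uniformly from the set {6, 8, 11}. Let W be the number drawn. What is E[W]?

311/48

E[W | stage 1] = (1+3+10)/3 = 14/3.
E[W | stage 2] = (2+5+6+8+13)/5 = 34/5.
E[W | stage 3] = (6+8+11)/3 = 25/3.
E[W] = (3/8)·(14/3) + (5/16)·(34/5) + (5/16)·(25/3) = 311/48.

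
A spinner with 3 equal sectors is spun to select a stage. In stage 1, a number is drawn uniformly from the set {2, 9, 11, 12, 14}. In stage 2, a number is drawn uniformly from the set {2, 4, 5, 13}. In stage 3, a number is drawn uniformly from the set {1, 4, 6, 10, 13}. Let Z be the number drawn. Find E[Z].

E[Z | stage 1] = (2+9+11+12+14)/5 = 48/5.
E[Z | stage 2] = (2+4+5+13)/4 = 6.
E[Z | stage 3] = (1+4+6+10+13)/5 = 34/5.
E[Z] = (1/3)·(48/5) + (1/3)·(6) + (1/3)·(34/5) = 112/15.

112/15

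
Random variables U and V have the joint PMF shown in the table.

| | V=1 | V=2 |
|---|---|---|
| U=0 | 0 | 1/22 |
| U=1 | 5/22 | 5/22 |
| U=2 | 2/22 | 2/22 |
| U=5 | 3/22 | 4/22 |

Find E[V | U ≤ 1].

17/11

P(U ≤ 1) = 1/2.
Σ V·P over the event = 2·(1/22) + 1·(5/22) + 2·(5/22) = 17/22.
E[V | U ≤ 1] = (17/22) / (1/2) = 17/11.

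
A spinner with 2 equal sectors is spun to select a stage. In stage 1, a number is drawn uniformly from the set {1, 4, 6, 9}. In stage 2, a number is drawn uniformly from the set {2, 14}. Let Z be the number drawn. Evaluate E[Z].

13/2

E[Z | stage 1] = (1+4+6+9)/4 = 5.
E[Z | stage 2] = (2+14)/2 = 8.
E[Z] = (1/2)·(5) + (1/2)·(8) = 13/2.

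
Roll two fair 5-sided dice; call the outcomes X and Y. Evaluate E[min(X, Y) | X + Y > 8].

13/3

Outcomes with X + Y > 8: (4,5), (5,4), (5,5), each with probability 1/25.
E[min(X, Y) | X + Y > 8] = (4 + 4 + 5) / 3 = 13/3.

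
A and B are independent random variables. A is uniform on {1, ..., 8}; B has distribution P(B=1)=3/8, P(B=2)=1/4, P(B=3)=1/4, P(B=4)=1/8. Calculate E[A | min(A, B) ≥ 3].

11/2

P(min(A, B) ≥ 3) = 9/32.
Summing A·P(x,y) over outcomes with min(A, B) ≥ 3 gives 99/64.
E[A | min(A, B) ≥ 3] = (99/64) / (9/32) = 11/2.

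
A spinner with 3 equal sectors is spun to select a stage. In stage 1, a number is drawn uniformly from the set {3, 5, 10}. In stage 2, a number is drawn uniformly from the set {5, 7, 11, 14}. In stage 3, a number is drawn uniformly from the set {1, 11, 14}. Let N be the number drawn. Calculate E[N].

287/36

E[N | stage 1] = (3+5+10)/3 = 6.
E[N | stage 2] = (5+7+11+14)/4 = 37/4.
E[N | stage 3] = (1+11+14)/3 = 26/3.
By the law of total expectation,
E[N] = (1/3)·(6) + (1/3)·(37/4) + (1/3)·(26/3) = 287/36.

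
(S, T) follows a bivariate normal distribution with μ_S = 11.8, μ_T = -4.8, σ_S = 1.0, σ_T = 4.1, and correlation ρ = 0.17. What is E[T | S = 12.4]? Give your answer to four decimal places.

-4.3818

For a bivariate normal, E[T | S=x] = μ_T + ρ·(σ_T/σ_S)·(x − μ_S).
E[T | S=12.4] = -4.8 + (0.17)·(4.1/1.0)·(12.4 − (11.8)) = -4.8 + (0.697)·(0.6) = -4.3818.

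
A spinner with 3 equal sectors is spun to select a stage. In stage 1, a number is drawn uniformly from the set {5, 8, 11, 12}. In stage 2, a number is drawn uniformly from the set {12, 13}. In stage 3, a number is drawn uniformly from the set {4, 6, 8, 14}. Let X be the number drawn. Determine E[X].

59/6

E[X | stage 1] = (5+8+11+12)/4 = 9.
E[X | stage 2] = (12+13)/2 = 25/2.
E[X | stage 3] = (4+6+8+14)/4 = 8.
By the law of total expectation,
E[X] = (1/3)·(9) + (1/3)·(25/2) + (1/3)·(8) = 59/6.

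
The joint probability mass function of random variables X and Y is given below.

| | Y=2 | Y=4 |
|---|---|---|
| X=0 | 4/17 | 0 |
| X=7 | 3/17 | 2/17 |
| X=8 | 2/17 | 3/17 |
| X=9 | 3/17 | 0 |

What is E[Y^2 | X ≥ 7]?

112/13

P(X ≥ 7) = 13/17.
Σ Y^2·P over the event = 4·(3/17) + 16·(2/17) + 4·(2/17) + 16·(3/17) + 4·(3/17) = 112/17.
E[Y^2 | X ≥ 7] = (112/17) / (13/17) = 112/13.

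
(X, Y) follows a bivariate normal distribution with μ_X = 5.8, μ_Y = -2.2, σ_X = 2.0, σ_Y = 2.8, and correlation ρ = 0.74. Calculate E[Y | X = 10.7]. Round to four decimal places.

The regression of Y on X has slope ρ·σ_Y/σ_X and passes through (μ_X, μ_Y).
E[Y | X=10.7] = -2.2 + (0.74)·(2.8/2.0)·(10.7 − (5.8)) = -2.2 + (1.036)·(4.9) = 2.8764.

2.8764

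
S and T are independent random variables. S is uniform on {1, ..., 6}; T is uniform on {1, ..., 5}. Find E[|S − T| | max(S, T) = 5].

Outcomes with max(S, T) = 5: (1,5), (2,5), (3,5), (4,5), (5,1), (5,2), (5,3), (5,4), (5,5), each with probability 1/30.
E[|S − T| | max(S, T) = 5] = (4 + 3 + 2 + 1 + 4 + 3 + 2 + 1 + 0) / 9 = 20/9.

20/9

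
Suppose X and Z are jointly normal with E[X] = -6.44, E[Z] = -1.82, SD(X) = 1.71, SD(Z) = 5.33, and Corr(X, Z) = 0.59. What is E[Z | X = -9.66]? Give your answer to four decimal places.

-7.7416

For a bivariate normal, E[Z | X=x] = μ_Z + ρ·(σ_Z/σ_X)·(x − μ_X).
E[Z | X=-9.66] = -1.82 + (0.59)·(5.33/1.71)·(-9.66 − (-6.44)) = -1.82 + (1.839)·(-3.22) = -7.7416.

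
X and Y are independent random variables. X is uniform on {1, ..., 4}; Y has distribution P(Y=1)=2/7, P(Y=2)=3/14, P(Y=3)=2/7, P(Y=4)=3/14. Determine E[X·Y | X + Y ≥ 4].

P(X + Y ≥ 4) = 45/56.
Summing XY·P(x,y) over outcomes with X + Y ≥ 4 gives 23/4.
E[X·Y | X + Y ≥ 4] = (23/4) / (45/56) = 322/45.

322/45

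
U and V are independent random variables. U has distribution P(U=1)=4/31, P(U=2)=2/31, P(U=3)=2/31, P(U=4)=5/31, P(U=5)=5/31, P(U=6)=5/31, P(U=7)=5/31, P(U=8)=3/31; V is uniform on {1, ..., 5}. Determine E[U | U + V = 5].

P(U + V = 5) = 13/155.
Summing U·P(x,y) over outcomes with U + V = 5 gives 34/155.
E[U | U + V = 5] = (34/155) / (13/155) = 34/13.

34/13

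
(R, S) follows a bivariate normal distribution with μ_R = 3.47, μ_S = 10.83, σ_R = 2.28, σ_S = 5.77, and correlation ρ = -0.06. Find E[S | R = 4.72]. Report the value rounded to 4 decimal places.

For a bivariate normal, E[S | R=x] = μ_S + ρ·(σ_S/σ_R)·(x − μ_R).
E[S | R=4.72] = 10.83 + (-0.06)·(5.77/2.28)·(4.72 − (3.47)) = 10.83 + (-0.15184)·(1.25) = 10.6402.

10.6402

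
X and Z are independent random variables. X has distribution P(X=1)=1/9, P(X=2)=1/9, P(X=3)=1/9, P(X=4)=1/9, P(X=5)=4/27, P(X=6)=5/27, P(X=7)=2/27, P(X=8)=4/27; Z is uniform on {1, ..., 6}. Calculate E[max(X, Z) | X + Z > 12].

39/5

P(X + Z > 12) = 5/81.
Summing max(X,Z)·P(x,y) over outcomes with X + Z > 12 gives 13/27.
E[max(X, Z) | X + Z > 12] = (13/27) / (5/81) = 39/5.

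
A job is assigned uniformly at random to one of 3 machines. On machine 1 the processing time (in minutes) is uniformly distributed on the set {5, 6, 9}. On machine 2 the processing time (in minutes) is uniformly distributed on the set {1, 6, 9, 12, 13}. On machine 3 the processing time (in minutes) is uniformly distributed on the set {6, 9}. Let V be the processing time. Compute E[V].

671/90

E[V | machine 1] = (5+6+9)/3 = 20/3.
E[V | machine 2] = (1+6+9+12+13)/5 = 41/5.
E[V | machine 3] = (6+9)/2 = 15/2.
By the law of total expectation,
E[V] = (1/3)·(20/3) + (1/3)·(41/5) + (1/3)·(15/2) = 671/90.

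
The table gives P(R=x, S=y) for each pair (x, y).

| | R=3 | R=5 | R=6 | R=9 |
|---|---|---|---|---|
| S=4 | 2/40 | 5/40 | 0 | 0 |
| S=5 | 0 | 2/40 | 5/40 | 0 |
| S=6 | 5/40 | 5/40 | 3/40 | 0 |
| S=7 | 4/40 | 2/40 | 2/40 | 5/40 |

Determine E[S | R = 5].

P(R = 5) = 7/20.
Σ S·P over the event = 4·(5/40) + 5·(2/40) + 6·(5/40) + 7·(2/40) = 37/20.
E[S | R = 5] = (37/20) / (7/20) = 37/7.

37/7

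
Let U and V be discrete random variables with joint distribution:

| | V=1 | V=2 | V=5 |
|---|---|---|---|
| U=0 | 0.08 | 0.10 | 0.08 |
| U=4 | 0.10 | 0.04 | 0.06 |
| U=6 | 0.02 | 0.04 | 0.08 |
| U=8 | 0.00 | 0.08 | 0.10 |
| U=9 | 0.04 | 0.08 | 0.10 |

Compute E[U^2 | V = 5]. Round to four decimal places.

43.6667

P(V = 5) = 0.42.
Σ U^2·P over the event = 0·(0.08) + 16·(0.06) + 36·(0.08) + 64·(0.10) + 81·(0.10) = 18.34.
E[U^2 | V = 5] = (18.34) / (0.42) = 43.6667.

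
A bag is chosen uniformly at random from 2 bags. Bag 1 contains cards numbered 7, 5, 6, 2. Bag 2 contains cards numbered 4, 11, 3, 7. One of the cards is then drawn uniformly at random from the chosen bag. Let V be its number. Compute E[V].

45/8

E[V | bag 1] = (7+5+6+2)/4 = 5.
E[V | bag 2] = (4+11+3+7)/4 = 25/4.
By the law of total expectation,
E[V] = (1/2)·(5) + (1/2)·(25/4) = 45/8.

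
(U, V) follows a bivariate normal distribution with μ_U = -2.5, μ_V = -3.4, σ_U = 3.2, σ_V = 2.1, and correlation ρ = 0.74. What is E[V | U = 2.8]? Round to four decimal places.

The regression of V on U has slope ρ·σ_V/σ_U and passes through (μ_U, μ_V).
E[V | U=2.8] = -3.4 + (0.74)·(2.1/3.2)·(2.8 − (-2.5)) = -3.4 + (0.48562)·(5.3) = -0.8262.

-0.8262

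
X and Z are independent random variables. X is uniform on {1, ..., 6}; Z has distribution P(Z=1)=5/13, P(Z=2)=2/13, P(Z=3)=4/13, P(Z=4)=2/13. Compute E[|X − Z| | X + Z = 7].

P(X + Z = 7) = 1/6.
Summing |X−Z|·P(x,y) over outcomes with X + Z = 7 gives 37/78.
E[|X − Z| | X + Z = 7] = (37/78) / (1/6) = 37/13.

37/13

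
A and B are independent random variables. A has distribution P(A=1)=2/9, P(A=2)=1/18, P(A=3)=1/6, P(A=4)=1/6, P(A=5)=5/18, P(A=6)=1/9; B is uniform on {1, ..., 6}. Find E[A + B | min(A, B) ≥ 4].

P(min(A, B) ≥ 4) = 5/18.
Summing (A+B)·P(x,y) over outcomes with min(A, B) ≥ 4 gives 11/4.
E[A + B | min(A, B) ≥ 4] = (11/4) / (5/18) = 99/10.

99/10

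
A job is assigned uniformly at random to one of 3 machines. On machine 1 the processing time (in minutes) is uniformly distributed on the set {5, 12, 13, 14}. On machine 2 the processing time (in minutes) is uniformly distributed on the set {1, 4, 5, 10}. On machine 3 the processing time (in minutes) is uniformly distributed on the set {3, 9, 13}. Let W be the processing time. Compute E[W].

73/9

E[W | machine 1] = (5+12+13+14)/4 = 11.
E[W | machine 2] = (1+4+5+10)/4 = 5.
E[W | machine 3] = (3+9+13)/3 = 25/3.
By the law of total expectation,
E[W] = (1/3)·(11) + (1/3)·(5) + (1/3)·(25/3) = 73/9.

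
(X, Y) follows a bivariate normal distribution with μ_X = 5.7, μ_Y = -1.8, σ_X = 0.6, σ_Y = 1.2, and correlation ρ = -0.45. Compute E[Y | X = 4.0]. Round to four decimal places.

-0.2700

For a bivariate normal, E[Y | X=x] = μ_Y + ρ·(σ_Y/σ_X)·(x − μ_X).
E[Y | X=4.0] = -1.8 + (-0.45)·(1.2/0.6)·(4.0 − (5.7)) = -1.8 + (-0.9)·(-1.7) = -0.2700.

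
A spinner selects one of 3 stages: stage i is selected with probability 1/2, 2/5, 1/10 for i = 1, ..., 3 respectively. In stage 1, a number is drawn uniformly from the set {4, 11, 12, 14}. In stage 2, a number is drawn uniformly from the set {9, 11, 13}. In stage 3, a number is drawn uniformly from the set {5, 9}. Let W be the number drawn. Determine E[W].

409/40

E[W | stage 1] = (4+11+12+14)/4 = 41/4.
E[W | stage 2] = (9+11+13)/3 = 11.
E[W | stage 3] = (5+9)/2 = 7.
E[W] = (1/2)·(41/4) + (2/5)·(11) + (1/10)·(7) = 409/40.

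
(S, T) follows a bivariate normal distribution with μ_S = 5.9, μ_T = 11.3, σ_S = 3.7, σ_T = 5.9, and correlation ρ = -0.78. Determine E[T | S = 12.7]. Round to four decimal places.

The regression of T on S has slope ρ·σ_T/σ_S and passes through (μ_S, μ_T).
E[T | S=12.7] = 11.3 + (-0.78)·(5.9/3.7)·(12.7 − (5.9)) = 11.3 + (-1.24378)·(6.8) = 2.8423.

2.8423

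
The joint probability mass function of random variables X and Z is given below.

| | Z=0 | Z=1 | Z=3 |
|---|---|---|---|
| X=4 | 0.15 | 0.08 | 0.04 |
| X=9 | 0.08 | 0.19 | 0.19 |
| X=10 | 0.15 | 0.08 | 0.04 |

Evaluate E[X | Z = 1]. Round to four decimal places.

8.0857

P(Z = 1) = 0.35.
Σ X·P over the event = 4·(0.08) + 9·(0.19) + 10·(0.08) = 2.83.
E[X | Z = 1] = (2.83) / (0.35) = 8.0857.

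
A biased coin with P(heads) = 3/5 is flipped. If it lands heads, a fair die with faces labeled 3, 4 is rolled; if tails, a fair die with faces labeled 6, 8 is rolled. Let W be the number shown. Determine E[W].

49/10

E[W | heads] = (3+4)/2 = 7/2.
E[W | tails] = (6+8)/2 = 7.
By the law of total expectation,
E[W] = (3/5)·(7/2) + (2/5)·(7) = 49/10.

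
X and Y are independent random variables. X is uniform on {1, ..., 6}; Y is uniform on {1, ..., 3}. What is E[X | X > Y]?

P(X > Y) = 2/3.
Summing X·P(x,y) over outcomes with X > Y gives 53/18.
E[X | X > Y] = (53/18) / (2/3) = 53/12.

53/12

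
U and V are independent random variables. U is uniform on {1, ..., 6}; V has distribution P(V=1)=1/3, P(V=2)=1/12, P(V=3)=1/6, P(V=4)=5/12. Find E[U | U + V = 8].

P(U + V = 8) = 1/9.
Summing U·P(x,y) over outcomes with U + V = 8 gives 1/2.
E[U | U + V = 8] = (1/2) / (1/9) = 9/2.

9/2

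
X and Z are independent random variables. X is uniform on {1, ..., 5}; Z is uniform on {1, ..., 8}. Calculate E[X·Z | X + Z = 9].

Outcomes with X + Z = 9: (1,8), (2,7), (3,6), (4,5), (5,4), each with probability 1/40.
E[X·Z | X + Z = 9] = (8 + 14 + 18 + 20 + 20) / 5 = 16.

16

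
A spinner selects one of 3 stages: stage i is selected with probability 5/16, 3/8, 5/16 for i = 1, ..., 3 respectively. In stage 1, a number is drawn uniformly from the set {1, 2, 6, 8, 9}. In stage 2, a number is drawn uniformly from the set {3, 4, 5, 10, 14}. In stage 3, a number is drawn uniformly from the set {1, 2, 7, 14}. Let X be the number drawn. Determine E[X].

E[X | stage 1] = (1+2+6+8+9)/5 = 26/5.
E[X | stage 2] = (3+4+5+10+14)/5 = 36/5.
E[X | stage 3] = (1+2+7+14)/4 = 6.
By the law of total expectation,
E[X] = (5/16)·(26/5) + (3/8)·(36/5) + (5/16)·(6) = 31/5.

31/5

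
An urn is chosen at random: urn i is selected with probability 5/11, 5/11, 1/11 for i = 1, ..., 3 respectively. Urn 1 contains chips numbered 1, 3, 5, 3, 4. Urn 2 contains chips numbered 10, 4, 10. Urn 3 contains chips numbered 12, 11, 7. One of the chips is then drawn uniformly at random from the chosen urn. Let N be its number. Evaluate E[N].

E[N | urn 1] = (1+3+5+3+4)/5 = 16/5.
E[N | urn 2] = (10+4+10)/3 = 8.
E[N | urn 3] = (12+11+7)/3 = 10.
By the law of total expectation,
E[N] = (5/11)·(16/5) + (5/11)·(8) + (1/11)·(10) = 6.

6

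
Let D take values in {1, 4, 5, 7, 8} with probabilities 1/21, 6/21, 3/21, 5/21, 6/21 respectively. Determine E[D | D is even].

P(D is even) = 4/7.
Σ over the event: 4·2/7 + 8·2/7 = 24/7.
E[D | D is even] = (24/7) / (4/7) = 6.

6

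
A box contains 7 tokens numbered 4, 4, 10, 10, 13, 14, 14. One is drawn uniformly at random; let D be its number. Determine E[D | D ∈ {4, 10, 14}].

28/3

P(D ∈ {4, 10, 14}) = 6/7.
Σ over the event: 4·2/7 + 10·2/7 + 14·2/7 = 8.
E[D | D ∈ {4, 10, 14}] = (8) / (6/7) = 28/3.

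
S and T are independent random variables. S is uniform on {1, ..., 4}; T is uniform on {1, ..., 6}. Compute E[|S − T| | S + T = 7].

Outcomes with S + T = 7: (1,6), (2,5), (3,4), (4,3), each with probability 1/24.
E[|S − T| | S + T = 7] = (5 + 3 + 1 + 1) / 4 = 5/2.

5/2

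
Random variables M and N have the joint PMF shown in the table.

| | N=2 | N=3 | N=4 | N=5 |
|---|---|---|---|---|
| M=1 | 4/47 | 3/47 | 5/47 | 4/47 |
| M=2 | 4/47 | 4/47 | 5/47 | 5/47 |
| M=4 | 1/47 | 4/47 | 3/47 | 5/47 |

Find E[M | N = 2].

P(N = 2) = 9/47.
Σ M·P over the event = 1·(4/47) + 2·(4/47) + 4·(1/47) = 16/47.
E[M | N = 2] = (16/47) / (9/47) = 16/9.

16/9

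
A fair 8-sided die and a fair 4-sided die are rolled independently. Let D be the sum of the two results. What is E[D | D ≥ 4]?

216/29

P(D ≥ 4) = 29/32.
E[D | D ≥ 4] = (27/4) / (29/32) = 216/29.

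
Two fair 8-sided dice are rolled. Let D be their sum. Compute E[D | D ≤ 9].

20/3

P(D ≤ 9) = 9/16.
Σ over the event: 2·1/64 + 3·1/32 + 4·3/64 + 5·1/16 + 6·5/64 + 7·3/32 + 8·7/64 + 9·1/8 = 15/4.
E[D | D ≤ 9] = (15/4) / (9/16) = 20/3.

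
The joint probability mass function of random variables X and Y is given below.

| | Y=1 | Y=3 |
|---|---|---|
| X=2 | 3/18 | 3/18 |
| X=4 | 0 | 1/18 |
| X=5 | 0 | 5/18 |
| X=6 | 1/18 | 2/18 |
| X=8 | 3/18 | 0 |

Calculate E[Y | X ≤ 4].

P(X ≤ 4) = 7/18.
Summing Y·P(X=x,Y=y) over the conditioning event gives 5/6.
E[Y | X ≤ 4] = (5/6) / (7/18) = 15/7.

15/7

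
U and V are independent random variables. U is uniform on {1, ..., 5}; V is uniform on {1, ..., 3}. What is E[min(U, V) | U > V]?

16/9

Outcomes with U > V: (2,1), (3,1), (3,2), (4,1), (4,2), (4,3), (5,1), (5,2), (5,3), each with probability 1/15.
E[min(U, V) | U > V] = (1 + 1 + 2 + 1 + 2 + 3 + 1 + 2 + 3) / 9 = 16/9.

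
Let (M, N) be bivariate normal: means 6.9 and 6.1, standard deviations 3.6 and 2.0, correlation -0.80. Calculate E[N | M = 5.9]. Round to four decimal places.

The regression of N on M has slope ρ·σ_N/σ_M and passes through (μ_M, μ_N).
E[N | M=5.9] = 6.1 + (-0.80)·(2.0/3.6)·(5.9 − (6.9)) = 6.1 + (-0.44444)·(-1) = 6.5444.

6.5444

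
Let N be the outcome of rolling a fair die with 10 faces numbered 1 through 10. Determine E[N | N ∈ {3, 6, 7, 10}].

13/2

P(N ∈ {3, 6, 7, 10}) = 2/5.
Σ over the event: 3·1/10 + 6·1/10 + 7·1/10 + 10·1/10 = 13/5.
E[N | N ∈ {3, 6, 7, 10}] = (13/5) / (2/5) = 13/2.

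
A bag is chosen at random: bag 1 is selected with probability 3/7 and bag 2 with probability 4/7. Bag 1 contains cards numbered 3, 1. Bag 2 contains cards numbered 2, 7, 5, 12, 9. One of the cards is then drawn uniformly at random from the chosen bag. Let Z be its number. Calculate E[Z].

34/7

E[Z | bag 1] = (3+1)/2 = 2.
E[Z | bag 2] = (2+7+5+12+9)/5 = 7.
By the law of total expectation,
E[Z] = (3/7)·(2) + (4/7)·(7) = 34/7.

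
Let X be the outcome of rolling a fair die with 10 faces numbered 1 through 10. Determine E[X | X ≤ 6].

Given X ≤ 6, X is equally likely to be any of {1, 2, 3, 4, 5, 6}.
E[X | X ≤ 6] = (1 + 2 + 3 + 4 + 5 + 6) / 6 = 7/2.

7/2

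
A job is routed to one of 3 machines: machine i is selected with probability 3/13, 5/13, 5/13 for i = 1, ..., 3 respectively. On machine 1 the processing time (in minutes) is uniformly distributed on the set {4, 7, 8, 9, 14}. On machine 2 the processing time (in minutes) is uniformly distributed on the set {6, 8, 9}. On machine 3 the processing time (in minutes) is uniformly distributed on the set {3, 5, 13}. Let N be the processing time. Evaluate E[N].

E[N | machine 1] = (4+7+8+9+14)/5 = 42/5.
E[N | machine 2] = (6+8+9)/3 = 23/3.
E[N | machine 3] = (3+5+13)/3 = 7.
E[N] = (3/13)·(42/5) + (5/13)·(23/3) + (5/13)·(7) = 1478/195.

1478/195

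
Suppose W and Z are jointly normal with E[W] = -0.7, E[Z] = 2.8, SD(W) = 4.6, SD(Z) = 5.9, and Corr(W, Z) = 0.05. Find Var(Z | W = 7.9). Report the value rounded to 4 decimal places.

34.7230

The conditional variance in a bivariate normal is σ_Z²(1 − ρ²), independent of x.
Var(Z | W=7.9) = (5.9)²·(1 − (0.05)²) = 34.81·0.9975 = 34.7230.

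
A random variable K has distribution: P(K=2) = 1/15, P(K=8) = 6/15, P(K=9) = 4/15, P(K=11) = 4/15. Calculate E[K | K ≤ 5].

P(K ≤ 5) = 1/15.
Σ over the event: 2·1/15 = 2/15.
E[K | K ≤ 5] = (2/15) / (1/15) = 2.

2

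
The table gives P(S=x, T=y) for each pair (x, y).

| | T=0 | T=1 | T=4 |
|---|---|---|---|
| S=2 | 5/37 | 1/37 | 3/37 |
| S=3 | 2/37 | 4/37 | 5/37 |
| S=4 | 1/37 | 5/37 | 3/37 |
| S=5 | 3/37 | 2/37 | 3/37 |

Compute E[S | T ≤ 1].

79/23

P(T ≤ 1) = 23/37.
Σ S·P over the event = 2·(5/37) + 2·(1/37) + 3·(2/37) + 3·(4/37) + 4·(1/37) + 4·(5/37) + 5·(3/37) + 5·(2/37) = 79/37.
E[S | T ≤ 1] = (79/37) / (23/37) = 79/23.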